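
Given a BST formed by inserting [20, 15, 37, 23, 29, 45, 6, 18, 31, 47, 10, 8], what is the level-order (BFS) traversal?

Tree insertion order: [20, 15, 37, 23, 29, 45, 6, 18, 31, 47, 10, 8]
Tree (level-order array): [20, 15, 37, 6, 18, 23, 45, None, 10, None, None, None, 29, None, 47, 8, None, None, 31]
BFS from the root, enqueuing left then right child of each popped node:
  queue [20] -> pop 20, enqueue [15, 37], visited so far: [20]
  queue [15, 37] -> pop 15, enqueue [6, 18], visited so far: [20, 15]
  queue [37, 6, 18] -> pop 37, enqueue [23, 45], visited so far: [20, 15, 37]
  queue [6, 18, 23, 45] -> pop 6, enqueue [10], visited so far: [20, 15, 37, 6]
  queue [18, 23, 45, 10] -> pop 18, enqueue [none], visited so far: [20, 15, 37, 6, 18]
  queue [23, 45, 10] -> pop 23, enqueue [29], visited so far: [20, 15, 37, 6, 18, 23]
  queue [45, 10, 29] -> pop 45, enqueue [47], visited so far: [20, 15, 37, 6, 18, 23, 45]
  queue [10, 29, 47] -> pop 10, enqueue [8], visited so far: [20, 15, 37, 6, 18, 23, 45, 10]
  queue [29, 47, 8] -> pop 29, enqueue [31], visited so far: [20, 15, 37, 6, 18, 23, 45, 10, 29]
  queue [47, 8, 31] -> pop 47, enqueue [none], visited so far: [20, 15, 37, 6, 18, 23, 45, 10, 29, 47]
  queue [8, 31] -> pop 8, enqueue [none], visited so far: [20, 15, 37, 6, 18, 23, 45, 10, 29, 47, 8]
  queue [31] -> pop 31, enqueue [none], visited so far: [20, 15, 37, 6, 18, 23, 45, 10, 29, 47, 8, 31]
Result: [20, 15, 37, 6, 18, 23, 45, 10, 29, 47, 8, 31]


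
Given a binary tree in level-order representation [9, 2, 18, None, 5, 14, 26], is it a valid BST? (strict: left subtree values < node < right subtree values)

Level-order array: [9, 2, 18, None, 5, 14, 26]
Validate using subtree bounds (lo, hi): at each node, require lo < value < hi,
then recurse left with hi=value and right with lo=value.
Preorder trace (stopping at first violation):
  at node 9 with bounds (-inf, +inf): OK
  at node 2 with bounds (-inf, 9): OK
  at node 5 with bounds (2, 9): OK
  at node 18 with bounds (9, +inf): OK
  at node 14 with bounds (9, 18): OK
  at node 26 with bounds (18, +inf): OK
No violation found at any node.
Result: Valid BST


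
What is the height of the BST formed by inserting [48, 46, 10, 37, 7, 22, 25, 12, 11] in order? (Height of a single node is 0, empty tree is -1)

Insertion order: [48, 46, 10, 37, 7, 22, 25, 12, 11]
Tree (level-order array): [48, 46, None, 10, None, 7, 37, None, None, 22, None, 12, 25, 11]
Compute height bottom-up (empty subtree = -1):
  height(7) = 1 + max(-1, -1) = 0
  height(11) = 1 + max(-1, -1) = 0
  height(12) = 1 + max(0, -1) = 1
  height(25) = 1 + max(-1, -1) = 0
  height(22) = 1 + max(1, 0) = 2
  height(37) = 1 + max(2, -1) = 3
  height(10) = 1 + max(0, 3) = 4
  height(46) = 1 + max(4, -1) = 5
  height(48) = 1 + max(5, -1) = 6
Height = 6


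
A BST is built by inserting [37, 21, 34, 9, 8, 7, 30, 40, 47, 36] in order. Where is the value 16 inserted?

Starting tree (level order): [37, 21, 40, 9, 34, None, 47, 8, None, 30, 36, None, None, 7]
Insertion path: 37 -> 21 -> 9
Result: insert 16 as right child of 9
Final tree (level order): [37, 21, 40, 9, 34, None, 47, 8, 16, 30, 36, None, None, 7]


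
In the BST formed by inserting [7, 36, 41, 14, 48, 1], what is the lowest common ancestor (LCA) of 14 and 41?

Tree insertion order: [7, 36, 41, 14, 48, 1]
Tree (level-order array): [7, 1, 36, None, None, 14, 41, None, None, None, 48]
In a BST, the LCA of p=14, q=41 is the first node v on the
root-to-leaf path with p <= v <= q (go left if both < v, right if both > v).
Walk from root:
  at 7: both 14 and 41 > 7, go right
  at 36: 14 <= 36 <= 41, this is the LCA
LCA = 36


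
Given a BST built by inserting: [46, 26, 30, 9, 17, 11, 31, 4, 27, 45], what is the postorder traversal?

Tree insertion order: [46, 26, 30, 9, 17, 11, 31, 4, 27, 45]
Tree (level-order array): [46, 26, None, 9, 30, 4, 17, 27, 31, None, None, 11, None, None, None, None, 45]
Postorder traversal: [4, 11, 17, 9, 27, 45, 31, 30, 26, 46]


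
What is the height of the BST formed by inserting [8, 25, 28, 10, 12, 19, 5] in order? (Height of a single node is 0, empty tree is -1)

Insertion order: [8, 25, 28, 10, 12, 19, 5]
Tree (level-order array): [8, 5, 25, None, None, 10, 28, None, 12, None, None, None, 19]
Compute height bottom-up (empty subtree = -1):
  height(5) = 1 + max(-1, -1) = 0
  height(19) = 1 + max(-1, -1) = 0
  height(12) = 1 + max(-1, 0) = 1
  height(10) = 1 + max(-1, 1) = 2
  height(28) = 1 + max(-1, -1) = 0
  height(25) = 1 + max(2, 0) = 3
  height(8) = 1 + max(0, 3) = 4
Height = 4


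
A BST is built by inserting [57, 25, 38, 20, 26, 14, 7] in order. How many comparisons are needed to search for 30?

Search path for 30: 57 -> 25 -> 38 -> 26
Found: False
Comparisons: 4


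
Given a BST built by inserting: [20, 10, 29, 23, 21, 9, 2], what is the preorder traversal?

Tree insertion order: [20, 10, 29, 23, 21, 9, 2]
Tree (level-order array): [20, 10, 29, 9, None, 23, None, 2, None, 21]
Preorder traversal: [20, 10, 9, 2, 29, 23, 21]


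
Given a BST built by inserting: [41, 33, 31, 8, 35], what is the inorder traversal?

Tree insertion order: [41, 33, 31, 8, 35]
Tree (level-order array): [41, 33, None, 31, 35, 8]
Inorder traversal: [8, 31, 33, 35, 41]


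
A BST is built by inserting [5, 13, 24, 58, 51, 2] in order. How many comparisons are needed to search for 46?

Search path for 46: 5 -> 13 -> 24 -> 58 -> 51
Found: False
Comparisons: 5


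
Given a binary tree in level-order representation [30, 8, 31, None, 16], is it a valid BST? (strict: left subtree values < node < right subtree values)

Level-order array: [30, 8, 31, None, 16]
Validate using subtree bounds (lo, hi): at each node, require lo < value < hi,
then recurse left with hi=value and right with lo=value.
Preorder trace (stopping at first violation):
  at node 30 with bounds (-inf, +inf): OK
  at node 8 with bounds (-inf, 30): OK
  at node 16 with bounds (8, 30): OK
  at node 31 with bounds (30, +inf): OK
No violation found at any node.
Result: Valid BST


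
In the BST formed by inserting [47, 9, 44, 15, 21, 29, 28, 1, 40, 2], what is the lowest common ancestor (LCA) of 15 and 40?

Tree insertion order: [47, 9, 44, 15, 21, 29, 28, 1, 40, 2]
Tree (level-order array): [47, 9, None, 1, 44, None, 2, 15, None, None, None, None, 21, None, 29, 28, 40]
In a BST, the LCA of p=15, q=40 is the first node v on the
root-to-leaf path with p <= v <= q (go left if both < v, right if both > v).
Walk from root:
  at 47: both 15 and 40 < 47, go left
  at 9: both 15 and 40 > 9, go right
  at 44: both 15 and 40 < 44, go left
  at 15: 15 <= 15 <= 40, this is the LCA
LCA = 15


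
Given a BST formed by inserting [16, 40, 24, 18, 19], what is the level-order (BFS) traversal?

Tree insertion order: [16, 40, 24, 18, 19]
Tree (level-order array): [16, None, 40, 24, None, 18, None, None, 19]
BFS from the root, enqueuing left then right child of each popped node:
  queue [16] -> pop 16, enqueue [40], visited so far: [16]
  queue [40] -> pop 40, enqueue [24], visited so far: [16, 40]
  queue [24] -> pop 24, enqueue [18], visited so far: [16, 40, 24]
  queue [18] -> pop 18, enqueue [19], visited so far: [16, 40, 24, 18]
  queue [19] -> pop 19, enqueue [none], visited so far: [16, 40, 24, 18, 19]
Result: [16, 40, 24, 18, 19]


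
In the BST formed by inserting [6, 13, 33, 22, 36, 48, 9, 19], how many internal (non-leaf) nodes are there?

Tree built from: [6, 13, 33, 22, 36, 48, 9, 19]
Tree (level-order array): [6, None, 13, 9, 33, None, None, 22, 36, 19, None, None, 48]
Rule: An internal node has at least one child.
Per-node child counts:
  node 6: 1 child(ren)
  node 13: 2 child(ren)
  node 9: 0 child(ren)
  node 33: 2 child(ren)
  node 22: 1 child(ren)
  node 19: 0 child(ren)
  node 36: 1 child(ren)
  node 48: 0 child(ren)
Matching nodes: [6, 13, 33, 22, 36]
Count of internal (non-leaf) nodes: 5


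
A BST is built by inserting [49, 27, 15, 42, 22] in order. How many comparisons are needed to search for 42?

Search path for 42: 49 -> 27 -> 42
Found: True
Comparisons: 3


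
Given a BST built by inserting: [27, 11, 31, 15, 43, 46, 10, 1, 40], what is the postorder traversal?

Tree insertion order: [27, 11, 31, 15, 43, 46, 10, 1, 40]
Tree (level-order array): [27, 11, 31, 10, 15, None, 43, 1, None, None, None, 40, 46]
Postorder traversal: [1, 10, 15, 11, 40, 46, 43, 31, 27]


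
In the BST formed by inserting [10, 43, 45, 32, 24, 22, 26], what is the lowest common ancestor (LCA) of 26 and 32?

Tree insertion order: [10, 43, 45, 32, 24, 22, 26]
Tree (level-order array): [10, None, 43, 32, 45, 24, None, None, None, 22, 26]
In a BST, the LCA of p=26, q=32 is the first node v on the
root-to-leaf path with p <= v <= q (go left if both < v, right if both > v).
Walk from root:
  at 10: both 26 and 32 > 10, go right
  at 43: both 26 and 32 < 43, go left
  at 32: 26 <= 32 <= 32, this is the LCA
LCA = 32


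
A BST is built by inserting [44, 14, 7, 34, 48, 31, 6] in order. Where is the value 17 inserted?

Starting tree (level order): [44, 14, 48, 7, 34, None, None, 6, None, 31]
Insertion path: 44 -> 14 -> 34 -> 31
Result: insert 17 as left child of 31
Final tree (level order): [44, 14, 48, 7, 34, None, None, 6, None, 31, None, None, None, 17]


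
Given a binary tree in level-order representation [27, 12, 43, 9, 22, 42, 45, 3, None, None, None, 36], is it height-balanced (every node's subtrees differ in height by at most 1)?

Tree (level-order array): [27, 12, 43, 9, 22, 42, 45, 3, None, None, None, 36]
Definition: a tree is height-balanced if, at every node, |h(left) - h(right)| <= 1 (empty subtree has height -1).
Bottom-up per-node check:
  node 3: h_left=-1, h_right=-1, diff=0 [OK], height=0
  node 9: h_left=0, h_right=-1, diff=1 [OK], height=1
  node 22: h_left=-1, h_right=-1, diff=0 [OK], height=0
  node 12: h_left=1, h_right=0, diff=1 [OK], height=2
  node 36: h_left=-1, h_right=-1, diff=0 [OK], height=0
  node 42: h_left=0, h_right=-1, diff=1 [OK], height=1
  node 45: h_left=-1, h_right=-1, diff=0 [OK], height=0
  node 43: h_left=1, h_right=0, diff=1 [OK], height=2
  node 27: h_left=2, h_right=2, diff=0 [OK], height=3
All nodes satisfy the balance condition.
Result: Balanced


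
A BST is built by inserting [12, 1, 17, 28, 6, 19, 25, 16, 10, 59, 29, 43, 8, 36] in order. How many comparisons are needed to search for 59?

Search path for 59: 12 -> 17 -> 28 -> 59
Found: True
Comparisons: 4


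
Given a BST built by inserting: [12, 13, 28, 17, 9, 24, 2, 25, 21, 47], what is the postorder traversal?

Tree insertion order: [12, 13, 28, 17, 9, 24, 2, 25, 21, 47]
Tree (level-order array): [12, 9, 13, 2, None, None, 28, None, None, 17, 47, None, 24, None, None, 21, 25]
Postorder traversal: [2, 9, 21, 25, 24, 17, 47, 28, 13, 12]


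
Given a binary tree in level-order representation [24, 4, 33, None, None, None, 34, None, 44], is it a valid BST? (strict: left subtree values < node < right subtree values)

Level-order array: [24, 4, 33, None, None, None, 34, None, 44]
Validate using subtree bounds (lo, hi): at each node, require lo < value < hi,
then recurse left with hi=value and right with lo=value.
Preorder trace (stopping at first violation):
  at node 24 with bounds (-inf, +inf): OK
  at node 4 with bounds (-inf, 24): OK
  at node 33 with bounds (24, +inf): OK
  at node 34 with bounds (33, +inf): OK
  at node 44 with bounds (34, +inf): OK
No violation found at any node.
Result: Valid BST


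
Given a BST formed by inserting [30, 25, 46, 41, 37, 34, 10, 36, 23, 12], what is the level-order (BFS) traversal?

Tree insertion order: [30, 25, 46, 41, 37, 34, 10, 36, 23, 12]
Tree (level-order array): [30, 25, 46, 10, None, 41, None, None, 23, 37, None, 12, None, 34, None, None, None, None, 36]
BFS from the root, enqueuing left then right child of each popped node:
  queue [30] -> pop 30, enqueue [25, 46], visited so far: [30]
  queue [25, 46] -> pop 25, enqueue [10], visited so far: [30, 25]
  queue [46, 10] -> pop 46, enqueue [41], visited so far: [30, 25, 46]
  queue [10, 41] -> pop 10, enqueue [23], visited so far: [30, 25, 46, 10]
  queue [41, 23] -> pop 41, enqueue [37], visited so far: [30, 25, 46, 10, 41]
  queue [23, 37] -> pop 23, enqueue [12], visited so far: [30, 25, 46, 10, 41, 23]
  queue [37, 12] -> pop 37, enqueue [34], visited so far: [30, 25, 46, 10, 41, 23, 37]
  queue [12, 34] -> pop 12, enqueue [none], visited so far: [30, 25, 46, 10, 41, 23, 37, 12]
  queue [34] -> pop 34, enqueue [36], visited so far: [30, 25, 46, 10, 41, 23, 37, 12, 34]
  queue [36] -> pop 36, enqueue [none], visited so far: [30, 25, 46, 10, 41, 23, 37, 12, 34, 36]
Result: [30, 25, 46, 10, 41, 23, 37, 12, 34, 36]


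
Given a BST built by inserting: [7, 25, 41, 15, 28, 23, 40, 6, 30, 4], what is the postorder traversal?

Tree insertion order: [7, 25, 41, 15, 28, 23, 40, 6, 30, 4]
Tree (level-order array): [7, 6, 25, 4, None, 15, 41, None, None, None, 23, 28, None, None, None, None, 40, 30]
Postorder traversal: [4, 6, 23, 15, 30, 40, 28, 41, 25, 7]


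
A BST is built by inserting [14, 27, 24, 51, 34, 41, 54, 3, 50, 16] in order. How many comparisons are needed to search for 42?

Search path for 42: 14 -> 27 -> 51 -> 34 -> 41 -> 50
Found: False
Comparisons: 6


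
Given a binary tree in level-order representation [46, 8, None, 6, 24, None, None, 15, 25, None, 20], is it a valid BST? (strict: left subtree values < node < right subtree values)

Level-order array: [46, 8, None, 6, 24, None, None, 15, 25, None, 20]
Validate using subtree bounds (lo, hi): at each node, require lo < value < hi,
then recurse left with hi=value and right with lo=value.
Preorder trace (stopping at first violation):
  at node 46 with bounds (-inf, +inf): OK
  at node 8 with bounds (-inf, 46): OK
  at node 6 with bounds (-inf, 8): OK
  at node 24 with bounds (8, 46): OK
  at node 15 with bounds (8, 24): OK
  at node 20 with bounds (15, 24): OK
  at node 25 with bounds (24, 46): OK
No violation found at any node.
Result: Valid BST


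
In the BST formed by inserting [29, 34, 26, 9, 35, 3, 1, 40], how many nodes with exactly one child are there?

Tree built from: [29, 34, 26, 9, 35, 3, 1, 40]
Tree (level-order array): [29, 26, 34, 9, None, None, 35, 3, None, None, 40, 1]
Rule: These are nodes with exactly 1 non-null child.
Per-node child counts:
  node 29: 2 child(ren)
  node 26: 1 child(ren)
  node 9: 1 child(ren)
  node 3: 1 child(ren)
  node 1: 0 child(ren)
  node 34: 1 child(ren)
  node 35: 1 child(ren)
  node 40: 0 child(ren)
Matching nodes: [26, 9, 3, 34, 35]
Count of nodes with exactly one child: 5


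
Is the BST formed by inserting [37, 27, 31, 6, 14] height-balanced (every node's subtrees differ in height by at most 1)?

Tree (level-order array): [37, 27, None, 6, 31, None, 14]
Definition: a tree is height-balanced if, at every node, |h(left) - h(right)| <= 1 (empty subtree has height -1).
Bottom-up per-node check:
  node 14: h_left=-1, h_right=-1, diff=0 [OK], height=0
  node 6: h_left=-1, h_right=0, diff=1 [OK], height=1
  node 31: h_left=-1, h_right=-1, diff=0 [OK], height=0
  node 27: h_left=1, h_right=0, diff=1 [OK], height=2
  node 37: h_left=2, h_right=-1, diff=3 [FAIL (|2--1|=3 > 1)], height=3
Node 37 violates the condition: |2 - -1| = 3 > 1.
Result: Not balanced


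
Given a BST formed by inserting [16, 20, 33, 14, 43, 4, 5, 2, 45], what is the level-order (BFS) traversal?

Tree insertion order: [16, 20, 33, 14, 43, 4, 5, 2, 45]
Tree (level-order array): [16, 14, 20, 4, None, None, 33, 2, 5, None, 43, None, None, None, None, None, 45]
BFS from the root, enqueuing left then right child of each popped node:
  queue [16] -> pop 16, enqueue [14, 20], visited so far: [16]
  queue [14, 20] -> pop 14, enqueue [4], visited so far: [16, 14]
  queue [20, 4] -> pop 20, enqueue [33], visited so far: [16, 14, 20]
  queue [4, 33] -> pop 4, enqueue [2, 5], visited so far: [16, 14, 20, 4]
  queue [33, 2, 5] -> pop 33, enqueue [43], visited so far: [16, 14, 20, 4, 33]
  queue [2, 5, 43] -> pop 2, enqueue [none], visited so far: [16, 14, 20, 4, 33, 2]
  queue [5, 43] -> pop 5, enqueue [none], visited so far: [16, 14, 20, 4, 33, 2, 5]
  queue [43] -> pop 43, enqueue [45], visited so far: [16, 14, 20, 4, 33, 2, 5, 43]
  queue [45] -> pop 45, enqueue [none], visited so far: [16, 14, 20, 4, 33, 2, 5, 43, 45]
Result: [16, 14, 20, 4, 33, 2, 5, 43, 45]


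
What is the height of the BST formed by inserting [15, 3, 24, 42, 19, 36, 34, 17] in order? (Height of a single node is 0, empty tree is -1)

Insertion order: [15, 3, 24, 42, 19, 36, 34, 17]
Tree (level-order array): [15, 3, 24, None, None, 19, 42, 17, None, 36, None, None, None, 34]
Compute height bottom-up (empty subtree = -1):
  height(3) = 1 + max(-1, -1) = 0
  height(17) = 1 + max(-1, -1) = 0
  height(19) = 1 + max(0, -1) = 1
  height(34) = 1 + max(-1, -1) = 0
  height(36) = 1 + max(0, -1) = 1
  height(42) = 1 + max(1, -1) = 2
  height(24) = 1 + max(1, 2) = 3
  height(15) = 1 + max(0, 3) = 4
Height = 4


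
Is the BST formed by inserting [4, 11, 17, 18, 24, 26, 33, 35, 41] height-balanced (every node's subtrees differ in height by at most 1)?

Tree (level-order array): [4, None, 11, None, 17, None, 18, None, 24, None, 26, None, 33, None, 35, None, 41]
Definition: a tree is height-balanced if, at every node, |h(left) - h(right)| <= 1 (empty subtree has height -1).
Bottom-up per-node check:
  node 41: h_left=-1, h_right=-1, diff=0 [OK], height=0
  node 35: h_left=-1, h_right=0, diff=1 [OK], height=1
  node 33: h_left=-1, h_right=1, diff=2 [FAIL (|-1-1|=2 > 1)], height=2
  node 26: h_left=-1, h_right=2, diff=3 [FAIL (|-1-2|=3 > 1)], height=3
  node 24: h_left=-1, h_right=3, diff=4 [FAIL (|-1-3|=4 > 1)], height=4
  node 18: h_left=-1, h_right=4, diff=5 [FAIL (|-1-4|=5 > 1)], height=5
  node 17: h_left=-1, h_right=5, diff=6 [FAIL (|-1-5|=6 > 1)], height=6
  node 11: h_left=-1, h_right=6, diff=7 [FAIL (|-1-6|=7 > 1)], height=7
  node 4: h_left=-1, h_right=7, diff=8 [FAIL (|-1-7|=8 > 1)], height=8
Node 33 violates the condition: |-1 - 1| = 2 > 1.
Result: Not balanced


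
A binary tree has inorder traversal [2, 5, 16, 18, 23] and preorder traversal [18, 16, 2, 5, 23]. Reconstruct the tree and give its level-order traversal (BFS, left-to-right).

Inorder:  [2, 5, 16, 18, 23]
Preorder: [18, 16, 2, 5, 23]
Algorithm: preorder visits root first, so consume preorder in order;
for each root, split the current inorder slice at that value into
left-subtree inorder and right-subtree inorder, then recurse.
Recursive splits:
  root=18; inorder splits into left=[2, 5, 16], right=[23]
  root=16; inorder splits into left=[2, 5], right=[]
  root=2; inorder splits into left=[], right=[5]
  root=5; inorder splits into left=[], right=[]
  root=23; inorder splits into left=[], right=[]
Reconstructed level-order: [18, 16, 23, 2, 5]


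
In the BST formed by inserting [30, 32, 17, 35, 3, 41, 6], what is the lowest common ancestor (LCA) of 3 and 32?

Tree insertion order: [30, 32, 17, 35, 3, 41, 6]
Tree (level-order array): [30, 17, 32, 3, None, None, 35, None, 6, None, 41]
In a BST, the LCA of p=3, q=32 is the first node v on the
root-to-leaf path with p <= v <= q (go left if both < v, right if both > v).
Walk from root:
  at 30: 3 <= 30 <= 32, this is the LCA
LCA = 30


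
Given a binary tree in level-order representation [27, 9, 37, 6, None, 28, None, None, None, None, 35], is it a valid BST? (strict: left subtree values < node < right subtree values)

Level-order array: [27, 9, 37, 6, None, 28, None, None, None, None, 35]
Validate using subtree bounds (lo, hi): at each node, require lo < value < hi,
then recurse left with hi=value and right with lo=value.
Preorder trace (stopping at first violation):
  at node 27 with bounds (-inf, +inf): OK
  at node 9 with bounds (-inf, 27): OK
  at node 6 with bounds (-inf, 9): OK
  at node 37 with bounds (27, +inf): OK
  at node 28 with bounds (27, 37): OK
  at node 35 with bounds (28, 37): OK
No violation found at any node.
Result: Valid BST


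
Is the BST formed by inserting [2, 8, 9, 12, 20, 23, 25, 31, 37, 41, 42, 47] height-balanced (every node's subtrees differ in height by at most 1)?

Tree (level-order array): [2, None, 8, None, 9, None, 12, None, 20, None, 23, None, 25, None, 31, None, 37, None, 41, None, 42, None, 47]
Definition: a tree is height-balanced if, at every node, |h(left) - h(right)| <= 1 (empty subtree has height -1).
Bottom-up per-node check:
  node 47: h_left=-1, h_right=-1, diff=0 [OK], height=0
  node 42: h_left=-1, h_right=0, diff=1 [OK], height=1
  node 41: h_left=-1, h_right=1, diff=2 [FAIL (|-1-1|=2 > 1)], height=2
  node 37: h_left=-1, h_right=2, diff=3 [FAIL (|-1-2|=3 > 1)], height=3
  node 31: h_left=-1, h_right=3, diff=4 [FAIL (|-1-3|=4 > 1)], height=4
  node 25: h_left=-1, h_right=4, diff=5 [FAIL (|-1-4|=5 > 1)], height=5
  node 23: h_left=-1, h_right=5, diff=6 [FAIL (|-1-5|=6 > 1)], height=6
  node 20: h_left=-1, h_right=6, diff=7 [FAIL (|-1-6|=7 > 1)], height=7
  node 12: h_left=-1, h_right=7, diff=8 [FAIL (|-1-7|=8 > 1)], height=8
  node 9: h_left=-1, h_right=8, diff=9 [FAIL (|-1-8|=9 > 1)], height=9
  node 8: h_left=-1, h_right=9, diff=10 [FAIL (|-1-9|=10 > 1)], height=10
  node 2: h_left=-1, h_right=10, diff=11 [FAIL (|-1-10|=11 > 1)], height=11
Node 41 violates the condition: |-1 - 1| = 2 > 1.
Result: Not balanced


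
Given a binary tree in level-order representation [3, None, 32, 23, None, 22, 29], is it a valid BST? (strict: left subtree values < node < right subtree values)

Level-order array: [3, None, 32, 23, None, 22, 29]
Validate using subtree bounds (lo, hi): at each node, require lo < value < hi,
then recurse left with hi=value and right with lo=value.
Preorder trace (stopping at first violation):
  at node 3 with bounds (-inf, +inf): OK
  at node 32 with bounds (3, +inf): OK
  at node 23 with bounds (3, 32): OK
  at node 22 with bounds (3, 23): OK
  at node 29 with bounds (23, 32): OK
No violation found at any node.
Result: Valid BST


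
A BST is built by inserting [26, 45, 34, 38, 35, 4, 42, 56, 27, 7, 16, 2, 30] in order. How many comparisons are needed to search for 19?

Search path for 19: 26 -> 4 -> 7 -> 16
Found: False
Comparisons: 4


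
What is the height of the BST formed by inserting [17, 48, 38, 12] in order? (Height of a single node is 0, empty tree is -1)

Insertion order: [17, 48, 38, 12]
Tree (level-order array): [17, 12, 48, None, None, 38]
Compute height bottom-up (empty subtree = -1):
  height(12) = 1 + max(-1, -1) = 0
  height(38) = 1 + max(-1, -1) = 0
  height(48) = 1 + max(0, -1) = 1
  height(17) = 1 + max(0, 1) = 2
Height = 2


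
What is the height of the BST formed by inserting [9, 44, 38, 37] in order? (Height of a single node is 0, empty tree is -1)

Insertion order: [9, 44, 38, 37]
Tree (level-order array): [9, None, 44, 38, None, 37]
Compute height bottom-up (empty subtree = -1):
  height(37) = 1 + max(-1, -1) = 0
  height(38) = 1 + max(0, -1) = 1
  height(44) = 1 + max(1, -1) = 2
  height(9) = 1 + max(-1, 2) = 3
Height = 3


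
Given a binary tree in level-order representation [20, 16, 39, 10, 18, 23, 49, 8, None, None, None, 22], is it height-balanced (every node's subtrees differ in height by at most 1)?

Tree (level-order array): [20, 16, 39, 10, 18, 23, 49, 8, None, None, None, 22]
Definition: a tree is height-balanced if, at every node, |h(left) - h(right)| <= 1 (empty subtree has height -1).
Bottom-up per-node check:
  node 8: h_left=-1, h_right=-1, diff=0 [OK], height=0
  node 10: h_left=0, h_right=-1, diff=1 [OK], height=1
  node 18: h_left=-1, h_right=-1, diff=0 [OK], height=0
  node 16: h_left=1, h_right=0, diff=1 [OK], height=2
  node 22: h_left=-1, h_right=-1, diff=0 [OK], height=0
  node 23: h_left=0, h_right=-1, diff=1 [OK], height=1
  node 49: h_left=-1, h_right=-1, diff=0 [OK], height=0
  node 39: h_left=1, h_right=0, diff=1 [OK], height=2
  node 20: h_left=2, h_right=2, diff=0 [OK], height=3
All nodes satisfy the balance condition.
Result: Balanced


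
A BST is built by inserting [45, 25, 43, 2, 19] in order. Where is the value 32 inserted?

Starting tree (level order): [45, 25, None, 2, 43, None, 19]
Insertion path: 45 -> 25 -> 43
Result: insert 32 as left child of 43
Final tree (level order): [45, 25, None, 2, 43, None, 19, 32]


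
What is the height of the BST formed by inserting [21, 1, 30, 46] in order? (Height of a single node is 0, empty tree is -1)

Insertion order: [21, 1, 30, 46]
Tree (level-order array): [21, 1, 30, None, None, None, 46]
Compute height bottom-up (empty subtree = -1):
  height(1) = 1 + max(-1, -1) = 0
  height(46) = 1 + max(-1, -1) = 0
  height(30) = 1 + max(-1, 0) = 1
  height(21) = 1 + max(0, 1) = 2
Height = 2


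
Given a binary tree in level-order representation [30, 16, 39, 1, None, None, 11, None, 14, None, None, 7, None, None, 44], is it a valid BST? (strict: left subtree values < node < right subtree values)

Level-order array: [30, 16, 39, 1, None, None, 11, None, 14, None, None, 7, None, None, 44]
Validate using subtree bounds (lo, hi): at each node, require lo < value < hi,
then recurse left with hi=value and right with lo=value.
Preorder trace (stopping at first violation):
  at node 30 with bounds (-inf, +inf): OK
  at node 16 with bounds (-inf, 30): OK
  at node 1 with bounds (-inf, 16): OK
  at node 14 with bounds (1, 16): OK
  at node 7 with bounds (1, 14): OK
  at node 44 with bounds (7, 14): VIOLATION
Node 44 violates its bound: not (7 < 44 < 14).
Result: Not a valid BST


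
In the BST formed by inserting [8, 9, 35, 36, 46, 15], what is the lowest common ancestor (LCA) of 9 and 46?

Tree insertion order: [8, 9, 35, 36, 46, 15]
Tree (level-order array): [8, None, 9, None, 35, 15, 36, None, None, None, 46]
In a BST, the LCA of p=9, q=46 is the first node v on the
root-to-leaf path with p <= v <= q (go left if both < v, right if both > v).
Walk from root:
  at 8: both 9 and 46 > 8, go right
  at 9: 9 <= 9 <= 46, this is the LCA
LCA = 9


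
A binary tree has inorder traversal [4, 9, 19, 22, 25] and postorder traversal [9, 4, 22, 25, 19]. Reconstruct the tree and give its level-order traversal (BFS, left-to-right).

Inorder:   [4, 9, 19, 22, 25]
Postorder: [9, 4, 22, 25, 19]
Algorithm: postorder visits root last, so walk postorder right-to-left;
each value is the root of the current inorder slice — split it at that
value, recurse on the right subtree first, then the left.
Recursive splits:
  root=19; inorder splits into left=[4, 9], right=[22, 25]
  root=25; inorder splits into left=[22], right=[]
  root=22; inorder splits into left=[], right=[]
  root=4; inorder splits into left=[], right=[9]
  root=9; inorder splits into left=[], right=[]
Reconstructed level-order: [19, 4, 25, 9, 22]


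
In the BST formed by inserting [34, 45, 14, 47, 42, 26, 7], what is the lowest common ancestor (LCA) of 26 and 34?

Tree insertion order: [34, 45, 14, 47, 42, 26, 7]
Tree (level-order array): [34, 14, 45, 7, 26, 42, 47]
In a BST, the LCA of p=26, q=34 is the first node v on the
root-to-leaf path with p <= v <= q (go left if both < v, right if both > v).
Walk from root:
  at 34: 26 <= 34 <= 34, this is the LCA
LCA = 34


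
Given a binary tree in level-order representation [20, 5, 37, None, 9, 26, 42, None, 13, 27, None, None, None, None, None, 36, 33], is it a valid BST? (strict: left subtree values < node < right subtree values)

Level-order array: [20, 5, 37, None, 9, 26, 42, None, 13, 27, None, None, None, None, None, 36, 33]
Validate using subtree bounds (lo, hi): at each node, require lo < value < hi,
then recurse left with hi=value and right with lo=value.
Preorder trace (stopping at first violation):
  at node 20 with bounds (-inf, +inf): OK
  at node 5 with bounds (-inf, 20): OK
  at node 9 with bounds (5, 20): OK
  at node 13 with bounds (9, 20): OK
  at node 37 with bounds (20, +inf): OK
  at node 26 with bounds (20, 37): OK
  at node 27 with bounds (20, 26): VIOLATION
Node 27 violates its bound: not (20 < 27 < 26).
Result: Not a valid BST


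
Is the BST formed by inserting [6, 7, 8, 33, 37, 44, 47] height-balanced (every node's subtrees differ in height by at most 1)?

Tree (level-order array): [6, None, 7, None, 8, None, 33, None, 37, None, 44, None, 47]
Definition: a tree is height-balanced if, at every node, |h(left) - h(right)| <= 1 (empty subtree has height -1).
Bottom-up per-node check:
  node 47: h_left=-1, h_right=-1, diff=0 [OK], height=0
  node 44: h_left=-1, h_right=0, diff=1 [OK], height=1
  node 37: h_left=-1, h_right=1, diff=2 [FAIL (|-1-1|=2 > 1)], height=2
  node 33: h_left=-1, h_right=2, diff=3 [FAIL (|-1-2|=3 > 1)], height=3
  node 8: h_left=-1, h_right=3, diff=4 [FAIL (|-1-3|=4 > 1)], height=4
  node 7: h_left=-1, h_right=4, diff=5 [FAIL (|-1-4|=5 > 1)], height=5
  node 6: h_left=-1, h_right=5, diff=6 [FAIL (|-1-5|=6 > 1)], height=6
Node 37 violates the condition: |-1 - 1| = 2 > 1.
Result: Not balanced


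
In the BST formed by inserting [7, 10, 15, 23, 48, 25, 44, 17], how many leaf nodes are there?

Tree built from: [7, 10, 15, 23, 48, 25, 44, 17]
Tree (level-order array): [7, None, 10, None, 15, None, 23, 17, 48, None, None, 25, None, None, 44]
Rule: A leaf has 0 children.
Per-node child counts:
  node 7: 1 child(ren)
  node 10: 1 child(ren)
  node 15: 1 child(ren)
  node 23: 2 child(ren)
  node 17: 0 child(ren)
  node 48: 1 child(ren)
  node 25: 1 child(ren)
  node 44: 0 child(ren)
Matching nodes: [17, 44]
Count of leaf nodes: 2


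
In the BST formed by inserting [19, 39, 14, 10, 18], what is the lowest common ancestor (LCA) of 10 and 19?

Tree insertion order: [19, 39, 14, 10, 18]
Tree (level-order array): [19, 14, 39, 10, 18]
In a BST, the LCA of p=10, q=19 is the first node v on the
root-to-leaf path with p <= v <= q (go left if both < v, right if both > v).
Walk from root:
  at 19: 10 <= 19 <= 19, this is the LCA
LCA = 19


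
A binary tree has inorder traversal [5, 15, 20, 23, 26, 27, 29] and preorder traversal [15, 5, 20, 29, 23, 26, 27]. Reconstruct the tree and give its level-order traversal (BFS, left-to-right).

Inorder:  [5, 15, 20, 23, 26, 27, 29]
Preorder: [15, 5, 20, 29, 23, 26, 27]
Algorithm: preorder visits root first, so consume preorder in order;
for each root, split the current inorder slice at that value into
left-subtree inorder and right-subtree inorder, then recurse.
Recursive splits:
  root=15; inorder splits into left=[5], right=[20, 23, 26, 27, 29]
  root=5; inorder splits into left=[], right=[]
  root=20; inorder splits into left=[], right=[23, 26, 27, 29]
  root=29; inorder splits into left=[23, 26, 27], right=[]
  root=23; inorder splits into left=[], right=[26, 27]
  root=26; inorder splits into left=[], right=[27]
  root=27; inorder splits into left=[], right=[]
Reconstructed level-order: [15, 5, 20, 29, 23, 26, 27]


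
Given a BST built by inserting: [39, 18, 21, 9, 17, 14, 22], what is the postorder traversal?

Tree insertion order: [39, 18, 21, 9, 17, 14, 22]
Tree (level-order array): [39, 18, None, 9, 21, None, 17, None, 22, 14]
Postorder traversal: [14, 17, 9, 22, 21, 18, 39]


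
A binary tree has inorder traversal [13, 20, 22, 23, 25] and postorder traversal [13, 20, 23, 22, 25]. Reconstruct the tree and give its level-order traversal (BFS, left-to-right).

Inorder:   [13, 20, 22, 23, 25]
Postorder: [13, 20, 23, 22, 25]
Algorithm: postorder visits root last, so walk postorder right-to-left;
each value is the root of the current inorder slice — split it at that
value, recurse on the right subtree first, then the left.
Recursive splits:
  root=25; inorder splits into left=[13, 20, 22, 23], right=[]
  root=22; inorder splits into left=[13, 20], right=[23]
  root=23; inorder splits into left=[], right=[]
  root=20; inorder splits into left=[13], right=[]
  root=13; inorder splits into left=[], right=[]
Reconstructed level-order: [25, 22, 20, 23, 13]


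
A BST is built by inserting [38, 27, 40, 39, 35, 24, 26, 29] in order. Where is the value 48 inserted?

Starting tree (level order): [38, 27, 40, 24, 35, 39, None, None, 26, 29]
Insertion path: 38 -> 40
Result: insert 48 as right child of 40
Final tree (level order): [38, 27, 40, 24, 35, 39, 48, None, 26, 29]


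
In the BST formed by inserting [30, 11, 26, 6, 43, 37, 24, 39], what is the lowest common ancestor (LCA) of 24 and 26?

Tree insertion order: [30, 11, 26, 6, 43, 37, 24, 39]
Tree (level-order array): [30, 11, 43, 6, 26, 37, None, None, None, 24, None, None, 39]
In a BST, the LCA of p=24, q=26 is the first node v on the
root-to-leaf path with p <= v <= q (go left if both < v, right if both > v).
Walk from root:
  at 30: both 24 and 26 < 30, go left
  at 11: both 24 and 26 > 11, go right
  at 26: 24 <= 26 <= 26, this is the LCA
LCA = 26


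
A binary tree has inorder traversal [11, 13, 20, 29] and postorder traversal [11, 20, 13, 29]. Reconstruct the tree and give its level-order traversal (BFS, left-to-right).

Inorder:   [11, 13, 20, 29]
Postorder: [11, 20, 13, 29]
Algorithm: postorder visits root last, so walk postorder right-to-left;
each value is the root of the current inorder slice — split it at that
value, recurse on the right subtree first, then the left.
Recursive splits:
  root=29; inorder splits into left=[11, 13, 20], right=[]
  root=13; inorder splits into left=[11], right=[20]
  root=20; inorder splits into left=[], right=[]
  root=11; inorder splits into left=[], right=[]
Reconstructed level-order: [29, 13, 11, 20]


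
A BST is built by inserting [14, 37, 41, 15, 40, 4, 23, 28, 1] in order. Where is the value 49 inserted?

Starting tree (level order): [14, 4, 37, 1, None, 15, 41, None, None, None, 23, 40, None, None, 28]
Insertion path: 14 -> 37 -> 41
Result: insert 49 as right child of 41
Final tree (level order): [14, 4, 37, 1, None, 15, 41, None, None, None, 23, 40, 49, None, 28]


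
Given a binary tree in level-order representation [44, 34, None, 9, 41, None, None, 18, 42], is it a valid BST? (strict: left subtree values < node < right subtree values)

Level-order array: [44, 34, None, 9, 41, None, None, 18, 42]
Validate using subtree bounds (lo, hi): at each node, require lo < value < hi,
then recurse left with hi=value and right with lo=value.
Preorder trace (stopping at first violation):
  at node 44 with bounds (-inf, +inf): OK
  at node 34 with bounds (-inf, 44): OK
  at node 9 with bounds (-inf, 34): OK
  at node 41 with bounds (34, 44): OK
  at node 18 with bounds (34, 41): VIOLATION
Node 18 violates its bound: not (34 < 18 < 41).
Result: Not a valid BST


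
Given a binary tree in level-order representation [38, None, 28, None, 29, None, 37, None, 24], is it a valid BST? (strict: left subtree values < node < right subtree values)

Level-order array: [38, None, 28, None, 29, None, 37, None, 24]
Validate using subtree bounds (lo, hi): at each node, require lo < value < hi,
then recurse left with hi=value and right with lo=value.
Preorder trace (stopping at first violation):
  at node 38 with bounds (-inf, +inf): OK
  at node 28 with bounds (38, +inf): VIOLATION
Node 28 violates its bound: not (38 < 28 < +inf).
Result: Not a valid BST


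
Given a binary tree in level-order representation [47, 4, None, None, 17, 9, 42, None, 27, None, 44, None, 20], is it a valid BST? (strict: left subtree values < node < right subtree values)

Level-order array: [47, 4, None, None, 17, 9, 42, None, 27, None, 44, None, 20]
Validate using subtree bounds (lo, hi): at each node, require lo < value < hi,
then recurse left with hi=value and right with lo=value.
Preorder trace (stopping at first violation):
  at node 47 with bounds (-inf, +inf): OK
  at node 4 with bounds (-inf, 47): OK
  at node 17 with bounds (4, 47): OK
  at node 9 with bounds (4, 17): OK
  at node 27 with bounds (9, 17): VIOLATION
Node 27 violates its bound: not (9 < 27 < 17).
Result: Not a valid BST


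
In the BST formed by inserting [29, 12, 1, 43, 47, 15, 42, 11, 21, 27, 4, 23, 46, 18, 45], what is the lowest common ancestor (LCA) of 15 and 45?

Tree insertion order: [29, 12, 1, 43, 47, 15, 42, 11, 21, 27, 4, 23, 46, 18, 45]
Tree (level-order array): [29, 12, 43, 1, 15, 42, 47, None, 11, None, 21, None, None, 46, None, 4, None, 18, 27, 45, None, None, None, None, None, 23]
In a BST, the LCA of p=15, q=45 is the first node v on the
root-to-leaf path with p <= v <= q (go left if both < v, right if both > v).
Walk from root:
  at 29: 15 <= 29 <= 45, this is the LCA
LCA = 29


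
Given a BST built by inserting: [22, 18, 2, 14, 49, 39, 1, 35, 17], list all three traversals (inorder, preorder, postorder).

Tree insertion order: [22, 18, 2, 14, 49, 39, 1, 35, 17]
Tree (level-order array): [22, 18, 49, 2, None, 39, None, 1, 14, 35, None, None, None, None, 17]
Inorder (L, root, R): [1, 2, 14, 17, 18, 22, 35, 39, 49]
Preorder (root, L, R): [22, 18, 2, 1, 14, 17, 49, 39, 35]
Postorder (L, R, root): [1, 17, 14, 2, 18, 35, 39, 49, 22]


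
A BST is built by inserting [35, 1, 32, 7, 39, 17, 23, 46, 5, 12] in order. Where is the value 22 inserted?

Starting tree (level order): [35, 1, 39, None, 32, None, 46, 7, None, None, None, 5, 17, None, None, 12, 23]
Insertion path: 35 -> 1 -> 32 -> 7 -> 17 -> 23
Result: insert 22 as left child of 23
Final tree (level order): [35, 1, 39, None, 32, None, 46, 7, None, None, None, 5, 17, None, None, 12, 23, None, None, 22]


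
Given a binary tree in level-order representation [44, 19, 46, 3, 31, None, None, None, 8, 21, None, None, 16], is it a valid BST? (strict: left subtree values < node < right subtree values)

Level-order array: [44, 19, 46, 3, 31, None, None, None, 8, 21, None, None, 16]
Validate using subtree bounds (lo, hi): at each node, require lo < value < hi,
then recurse left with hi=value and right with lo=value.
Preorder trace (stopping at first violation):
  at node 44 with bounds (-inf, +inf): OK
  at node 19 with bounds (-inf, 44): OK
  at node 3 with bounds (-inf, 19): OK
  at node 8 with bounds (3, 19): OK
  at node 16 with bounds (8, 19): OK
  at node 31 with bounds (19, 44): OK
  at node 21 with bounds (19, 31): OK
  at node 46 with bounds (44, +inf): OK
No violation found at any node.
Result: Valid BST


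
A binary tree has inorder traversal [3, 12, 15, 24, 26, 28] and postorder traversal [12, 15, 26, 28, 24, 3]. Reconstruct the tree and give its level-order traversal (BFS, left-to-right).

Inorder:   [3, 12, 15, 24, 26, 28]
Postorder: [12, 15, 26, 28, 24, 3]
Algorithm: postorder visits root last, so walk postorder right-to-left;
each value is the root of the current inorder slice — split it at that
value, recurse on the right subtree first, then the left.
Recursive splits:
  root=3; inorder splits into left=[], right=[12, 15, 24, 26, 28]
  root=24; inorder splits into left=[12, 15], right=[26, 28]
  root=28; inorder splits into left=[26], right=[]
  root=26; inorder splits into left=[], right=[]
  root=15; inorder splits into left=[12], right=[]
  root=12; inorder splits into left=[], right=[]
Reconstructed level-order: [3, 24, 15, 28, 12, 26]


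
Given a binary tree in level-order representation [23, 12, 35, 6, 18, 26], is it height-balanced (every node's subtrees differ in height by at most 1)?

Tree (level-order array): [23, 12, 35, 6, 18, 26]
Definition: a tree is height-balanced if, at every node, |h(left) - h(right)| <= 1 (empty subtree has height -1).
Bottom-up per-node check:
  node 6: h_left=-1, h_right=-1, diff=0 [OK], height=0
  node 18: h_left=-1, h_right=-1, diff=0 [OK], height=0
  node 12: h_left=0, h_right=0, diff=0 [OK], height=1
  node 26: h_left=-1, h_right=-1, diff=0 [OK], height=0
  node 35: h_left=0, h_right=-1, diff=1 [OK], height=1
  node 23: h_left=1, h_right=1, diff=0 [OK], height=2
All nodes satisfy the balance condition.
Result: Balanced


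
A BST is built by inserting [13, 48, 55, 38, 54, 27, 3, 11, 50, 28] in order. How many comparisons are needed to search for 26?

Search path for 26: 13 -> 48 -> 38 -> 27
Found: False
Comparisons: 4


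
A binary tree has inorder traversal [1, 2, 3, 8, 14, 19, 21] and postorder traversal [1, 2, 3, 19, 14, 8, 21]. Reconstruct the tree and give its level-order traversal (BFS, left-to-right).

Inorder:   [1, 2, 3, 8, 14, 19, 21]
Postorder: [1, 2, 3, 19, 14, 8, 21]
Algorithm: postorder visits root last, so walk postorder right-to-left;
each value is the root of the current inorder slice — split it at that
value, recurse on the right subtree first, then the left.
Recursive splits:
  root=21; inorder splits into left=[1, 2, 3, 8, 14, 19], right=[]
  root=8; inorder splits into left=[1, 2, 3], right=[14, 19]
  root=14; inorder splits into left=[], right=[19]
  root=19; inorder splits into left=[], right=[]
  root=3; inorder splits into left=[1, 2], right=[]
  root=2; inorder splits into left=[1], right=[]
  root=1; inorder splits into left=[], right=[]
Reconstructed level-order: [21, 8, 3, 14, 2, 19, 1]
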